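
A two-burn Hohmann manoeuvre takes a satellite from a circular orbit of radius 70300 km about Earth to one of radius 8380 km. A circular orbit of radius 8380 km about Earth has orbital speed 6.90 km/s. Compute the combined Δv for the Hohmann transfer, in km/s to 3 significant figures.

Δv = 3.61 km/s

From the circular-orbit relation v² = μ/r at r = 8380 km: μ = v²r = (6.90)² × 8380 = 3.98972×10^5 km³/s².
The Hohmann ellipse has a_t = (r₁ + r₂)/2 = 39340 km.
At r₁ the circular-orbit speed is v₁ = √(μ/r₁) = 2.3823 km/s.
Transfer-orbit speed at r₁ (vis-viva): v_a = √[μ(2/r₁ − 1/a_t)] = 1.0995 km/s.
First burn Δv₁ = |v_a − v₁| = 1.283 km/s.
At r₂, v₂ = √(μ/r₂) = 6.900 km/s.
Transfer-orbit speed at r₂: v_p = √[μ(2/r₂ − 1/a_t)] = 9.224 km/s.
Second burn Δv₂ = |v₂ − v_p| = 2.324 km/s.
Δv = Δv₁ + Δv₂ = 1.283 + 2.324 = 3.607 km/s.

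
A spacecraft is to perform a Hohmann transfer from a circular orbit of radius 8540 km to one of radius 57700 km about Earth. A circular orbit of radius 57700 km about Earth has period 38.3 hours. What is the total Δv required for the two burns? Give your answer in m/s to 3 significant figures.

Δv = 3480 m/s

From Kepler's third law T² = 4π²r³/μ at r = 57700 km, T = 38.3 hours = 38.3 × 3600 s = 1.3788×10^5 s: μ = 4π²r³/T² = 3.98919×10^5 km³/s².
Semi-major axis of the transfer orbit: a_t = (8540 + 57700)/2 = 33120 km.
Circular speed at r₁: v₁ = √(μ/r₁) = √(3.98919×10^5/8540) = 6.8346 km/s.
On the transfer ellipse at r₁, vis-viva equation gives v_p = √[μ(2/r₁ − 1/a_t)] = 9.0210 km/s.
First burn Δv₁ = |v_p − v₁| = 2.1864 km/s.
At r₂, v₂ = √(μ/r₂) = 2.6294 km/s.
Transfer-orbit speed at r₂: v_a = √[μ(2/r₂ − 1/a_t)] = 1.3352 km/s.
Second burn Δv₂ = |v₂ − v_a| = 1.2942 km/s.
Total Δv = Δv₁ + Δv₂ = 3.481 km/s.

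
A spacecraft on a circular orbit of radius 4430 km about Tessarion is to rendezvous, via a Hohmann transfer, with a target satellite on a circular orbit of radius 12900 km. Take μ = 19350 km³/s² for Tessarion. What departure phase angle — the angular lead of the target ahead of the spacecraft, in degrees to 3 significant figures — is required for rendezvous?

φ = 80.9°

The Hohmann ellipse has a_t = (r₁ + r₂)/2 = 8665 km.
The half-period of the transfer ellipse is t = π√(a_t³/μ) = 18216.4 s.
The target's mean motion on its circular orbit is ω₂ = √(μ/r₂³) = 9.49415×10^-5 rad/s.
Angle swept by the target during transfer: ω₂·t = 1.7295 rad = 99.09°.
Arrival is 180° from departure on the ellipse, so φ = 180° − 99.09° = 80.9°.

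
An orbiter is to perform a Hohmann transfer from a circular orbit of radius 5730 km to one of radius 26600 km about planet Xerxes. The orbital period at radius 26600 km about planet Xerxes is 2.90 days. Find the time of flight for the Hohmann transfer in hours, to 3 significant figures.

t = 16.5 hours

From Kepler's third law T² = 4π²r³/μ at r = 26600 km, T = 2.90 days = 2.90 × 86400 s = 2.5056×10^5 s: μ = 4π²r³/T² = 11835.4 km³/s².
Semi-major axis of the transfer orbit: a_t = (5730 + 26600)/2 = 16165 km.
Transfer time t = π√(a_t³/μ) = π√((16165)³ / 11835.4) = 59350 s.
Converting: 59350 s ÷ 3600 s/hour = 16.5 hours.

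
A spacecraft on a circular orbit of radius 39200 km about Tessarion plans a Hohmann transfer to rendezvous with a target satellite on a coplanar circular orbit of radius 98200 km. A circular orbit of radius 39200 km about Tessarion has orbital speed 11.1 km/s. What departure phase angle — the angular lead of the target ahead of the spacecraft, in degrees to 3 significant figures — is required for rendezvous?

φ = 74.7°

From the circular-orbit relation v² = μ/r at r = 39200 km: μ = v²r = (11.1)² × 39200 = 4.82983×10^6 km³/s².
Transfer-ellipse semi-major axis a_t = (r₁ + r₂)/2 = (39200 + 98200)/2 = 68700 km.
The half-period of the transfer ellipse is t = π√(a_t³/μ) = 25740 s.
The target's mean motion on its circular orbit is ω₂ = √(μ/r₂³) = 7.142×10^-5 rad/s.
Angle swept by the target during transfer: ω₂·t = 1.838 rad = 105.3°.
The spacecraft traverses 180° on the transfer ellipse, so the target must lead by 180° − 105.3° = 74.7°.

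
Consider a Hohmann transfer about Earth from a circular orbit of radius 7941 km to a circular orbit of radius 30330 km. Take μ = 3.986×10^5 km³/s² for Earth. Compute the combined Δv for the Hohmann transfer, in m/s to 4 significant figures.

Transfer-ellipse semi-major axis a_t = (r₁ + r₂)/2 = (7941 + 30330)/2 = 19135.5 km.
At r₁ the circular-orbit speed is v₁ = √(μ/r₁) = 7.085 km/s.
On the transfer ellipse at r₁, v² = μ(2/r − 1/a) gives v_p = √[μ(2/r₁ − 1/a_t)] = 8.920 km/s.
First burn Δv₁ = |v_p − v₁| = 1.835 km/s.
Circular speed at r₂: v₂ = √(μ/r₂) = 3.625 km/s.
Transfer-orbit speed at r₂: v_a = √[μ(2/r₂ − 1/a_t)] = 2.335 km/s.
Second burn Δv₂ = |v₂ − v_a| = 1.290 km/s.
Total Δv = Δv₁ + Δv₂ = 3.125 km/s.

Δv = 3125 m/s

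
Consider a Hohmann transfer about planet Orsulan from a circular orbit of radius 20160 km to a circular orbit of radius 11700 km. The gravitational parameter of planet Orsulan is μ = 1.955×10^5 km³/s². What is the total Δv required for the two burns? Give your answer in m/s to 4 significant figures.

Semi-major axis of the transfer orbit: a_t = (20160 + 11700)/2 = 15930 km.
Circular speed at r₁: v₁ = √(μ/r₁) = √(1.955×10^5/20160) = 3.1141 km/s.
On the transfer ellipse at r₁, vis-viva gives v_a = √[μ(2/r₁ − 1/a_t)] = 2.6688 km/s.
First burn Δv₁ = |v_a − v₁| = 0.4453 km/s.
At r₂, v₂ = √(μ/r₂) = 4.0877 km/s.
Transfer-orbit speed at r₂: v_p = √[μ(2/r₂ − 1/a_t)] = 4.5985 km/s.
Second burn Δv₂ = |v₂ − v_p| = 0.5108 km/s.
Δv = Δv₁ + Δv₂ = 0.4453 + 0.5108 = 0.9561 km/s.

Δv = 956.1 m/s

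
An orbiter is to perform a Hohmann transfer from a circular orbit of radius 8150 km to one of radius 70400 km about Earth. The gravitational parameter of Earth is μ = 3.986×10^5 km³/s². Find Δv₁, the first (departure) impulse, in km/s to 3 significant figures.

Δv₁ = 2.37 km/s

Semi-major axis of the transfer orbit: a_t = (8150 + 70400)/2 = 39275 km.
Circular speed at r = 8150 km: v_c = √(μ/r) = 6.993 km/s.
Vis-viva on the transfer ellipse at r = 8150 km gives v_t = √[μ(2/r − 1/a_t)] = 9.363 km/s.
Δv₁ = |v_t − v_c| = |9.363 − 6.993| = 2.370 km/s.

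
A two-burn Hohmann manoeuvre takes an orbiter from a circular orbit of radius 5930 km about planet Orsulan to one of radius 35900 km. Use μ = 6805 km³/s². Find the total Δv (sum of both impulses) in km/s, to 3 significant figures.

Δv = 0.536 km/s

Semi-major axis of the transfer orbit: a_t = (5930 + 35900)/2 = 20915 km.
At r₁ the circular-orbit speed is v₁ = √(μ/r₁) = 1.07124 km/s.
On the transfer ellipse at r₁, vis-viva equation gives v_p = √[μ(2/r₁ − 1/a_t)] = 1.40348 km/s.
First burn Δv₁ = |v_p − v₁| = 0.3322 km/s.
Circular speed at r₂: v₂ = √(μ/r₂) = 0.4354 km/s.
Transfer-orbit speed at r₂: v_a = √[μ(2/r₂ − 1/a_t)] = 0.2318 km/s.
Second burn Δv₂ = |v₂ − v_a| = 0.2036 km/s.
Δv = Δv₁ + Δv₂ = 0.3322 + 0.2036 = 0.5358 km/s.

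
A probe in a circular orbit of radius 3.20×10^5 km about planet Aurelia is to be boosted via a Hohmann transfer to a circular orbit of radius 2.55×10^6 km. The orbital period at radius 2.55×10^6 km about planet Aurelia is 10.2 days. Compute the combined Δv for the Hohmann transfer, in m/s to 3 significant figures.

From Kepler's third law T² = 4π²r³/μ at r = 2.55×10^6 km, T = 10.2 days = 10.2 × 86400 s = 8.8128×10^5 s: μ = 4π²r³/T² = 8.42854×10^8 km³/s².
The Hohmann ellipse has a_t = (r₁ + r₂)/2 = 1.435×10^6 km.
Circular speed at r₁: v₁ = √(μ/r₁) = √(8.42854×10^8/3.200×10^5) = 51.322 km/s.
Transfer-orbit speed at r₁ (vis-viva equation): v_p = √[μ(2/r₁ − 1/a_t)] = 68.414 km/s.
First burn Δv₁ = |v_p − v₁| = 17.092 km/s.
Circular speed at r₂: v₂ = √(μ/r₂) = 18.1805 km/s.
Transfer-orbit speed at r₂: v_a = √[μ(2/r₂ − 1/a_t)] = 8.58529 km/s.
Second burn Δv₂ = |v₂ − v_a| = 9.5952 km/s.
Total Δv = Δv₁ + Δv₂ = 26.69 km/s.

Δv = 26700 m/s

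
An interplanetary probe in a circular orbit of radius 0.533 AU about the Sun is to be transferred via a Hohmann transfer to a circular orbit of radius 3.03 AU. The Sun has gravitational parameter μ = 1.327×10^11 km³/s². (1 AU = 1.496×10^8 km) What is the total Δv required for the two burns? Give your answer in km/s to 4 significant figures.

Δv = 20.16 km/s

In km: r₁ = 0.533 × 1.496×10^8 = 7.97368×10^7 km; r₂ = 3.03 × 1.496×10^8 = 4.53288×10^8 km.
The Hohmann ellipse has a_t = (r₁ + r₂)/2 = 2.665124×10^8 km.
Circular speed at r₁: v₁ = √(μ/r₁) = √(1.327×10^11/7.97368×10^7) = 40.79 km/s.
On the transfer ellipse at r₁, vis-viva gives v_p = √[μ(2/r₁ − 1/a_t)] = 53.20 km/s.
First burn Δv₁ = |v_p − v₁| = 12.41 km/s.
Circular speed at r₂: v₂ = √(μ/r₂) = 17.11 km/s.
Transfer-orbit speed at r₂: v_a = √[μ(2/r₂ − 1/a_t)] = 9.359 km/s.
Second burn Δv₂ = |v₂ − v_a| = 7.751 km/s.
Δv = Δv₁ + Δv₂ = 12.41 + 7.751 = 20.16 km/s.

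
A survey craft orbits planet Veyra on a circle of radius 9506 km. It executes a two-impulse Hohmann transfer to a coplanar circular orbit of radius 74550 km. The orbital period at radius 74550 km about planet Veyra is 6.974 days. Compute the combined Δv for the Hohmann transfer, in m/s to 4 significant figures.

From Kepler's third law T² = 4π²r³/μ at r = 74550 km, T = 6.974 days = 6.974 × 86400 s = 6.025536×10^5 s: μ = 4π²r³/T² = 45051.7 km³/s².
Semi-major axis of the transfer orbit: a_t = (9506 + 74550)/2 = 42028 km.
Circular speed at r₁: v₁ = √(μ/r₁) = √(45051.7/9506) = 2.1770 km/s.
On the transfer ellipse at r₁, vis-viva gives v_p = √[μ(2/r₁ − 1/a_t)] = 2.8994 km/s.
First burn Δv₁ = |v_p − v₁| = 0.7224 km/s.
At r₂, v₂ = √(μ/r₂) = 0.7774 km/s.
Transfer-orbit speed at r₂: v_a = √[μ(2/r₂ − 1/a_t)] = 0.3697 km/s.
Second burn Δv₂ = |v₂ − v_a| = 0.4077 km/s.
Total Δv = Δv₁ + Δv₂ = 1.130 km/s.

Δv = 1130 m/s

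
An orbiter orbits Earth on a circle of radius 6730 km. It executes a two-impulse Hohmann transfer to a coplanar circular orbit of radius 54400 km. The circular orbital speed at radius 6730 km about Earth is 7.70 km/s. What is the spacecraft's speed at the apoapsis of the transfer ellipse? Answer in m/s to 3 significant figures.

v = 1270 m/s

From the circular-orbit relation v² = μ/r at r = 6730 km: μ = v²r = (7.70)² × 6730 = 3.99022×10^5 km³/s².
The Hohmann ellipse has a_t = (r₁ + r₂)/2 = 30565 km.
The apoapsis of the transfer ellipse is at r = 54400 km.
Vis-viva: v = √[μ(2/r − 1/a_t)] = √[3.99022×10^5 × (2/54400 − 1/30565)] = 1.271 km/s.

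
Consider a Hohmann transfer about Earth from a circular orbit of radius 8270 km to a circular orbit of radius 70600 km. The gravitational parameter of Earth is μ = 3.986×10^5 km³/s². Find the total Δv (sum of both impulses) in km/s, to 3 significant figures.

Δv = 3.63 km/s

Semi-major axis of the transfer orbit: a_t = (8270 + 70600)/2 = 39435 km.
Circular speed at r₁: v₁ = √(μ/r₁) = √(3.986×10^5/8270) = 6.9425 km/s.
Transfer-orbit speed at r₁ (vis-viva): v_p = √[μ(2/r₁ − 1/a_t)] = 9.2892 km/s.
First burn Δv₁ = |v_p − v₁| = 2.347 km/s.
At r₂, v₂ = √(μ/r₂) = 2.376 km/s.
Transfer-orbit speed at r₂: v_a = √[μ(2/r₂ − 1/a_t)] = 1.088 km/s.
Second burn Δv₂ = |v₂ − v_a| = 1.288 km/s.
Δv = Δv₁ + Δv₂ = 2.347 + 1.288 = 3.635 km/s.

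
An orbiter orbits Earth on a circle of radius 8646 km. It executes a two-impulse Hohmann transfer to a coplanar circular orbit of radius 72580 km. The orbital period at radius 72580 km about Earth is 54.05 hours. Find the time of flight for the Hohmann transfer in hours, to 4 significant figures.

t = 11.31 hours

From Kepler's third law T² = 4π²r³/μ at r = 72580 km, T = 54.05 hours = 54.05 × 3600 s = 1.9458×10^5 s: μ = 4π²r³/T² = 3.98671×10^5 km³/s².
Semi-major axis of the transfer orbit: a_t = (8646 + 72580)/2 = 40613 km.
Half the transfer-orbit period gives t = π√(a_t³/μ) = 40720 s.
Converting: 40720 s ÷ 3600 s/hour = 11.31 hours.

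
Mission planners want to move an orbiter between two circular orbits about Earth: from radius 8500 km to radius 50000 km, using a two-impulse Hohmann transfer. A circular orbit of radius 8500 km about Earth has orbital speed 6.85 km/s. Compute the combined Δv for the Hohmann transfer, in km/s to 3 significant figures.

From the circular-orbit relation v² = μ/r at r = 8500 km: μ = v²r = (6.85)² × 8500 = 3.98841×10^5 km³/s².
Semi-major axis of the transfer orbit: a_t = (8500 + 50000)/2 = 29250 km.
At r₁ the circular-orbit speed is v₁ = √(μ/r₁) = 6.850 km/s.
Transfer-orbit speed at r₁ (vis-viva): v_p = √[μ(2/r₁ − 1/a_t)] = 8.956 km/s.
First burn Δv₁ = |v_p − v₁| = 2.106 km/s.
Circular speed at r₂: v₂ = √(μ/r₂) = 2.8243 km/s.
Transfer-orbit speed at r₂: v_a = √[μ(2/r₂ − 1/a_t)] = 1.5225 km/s.
Second burn Δv₂ = |v₂ − v_a| = 1.302 km/s.
Total Δv = Δv₁ + Δv₂ = 3.408 km/s.

Δv = 3.41 km/s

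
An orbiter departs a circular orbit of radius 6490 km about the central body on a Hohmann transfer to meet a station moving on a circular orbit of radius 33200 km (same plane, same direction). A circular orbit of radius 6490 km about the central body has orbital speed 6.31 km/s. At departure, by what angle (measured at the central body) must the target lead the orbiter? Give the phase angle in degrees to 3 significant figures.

From the circular-orbit relation v² = μ/r at r = 6490 km: μ = v²r = (6.31)² × 6490 = 2.58406×10^5 km³/s².
The Hohmann ellipse has a_t = (r₁ + r₂)/2 = 19845 km.
Transfer time t = π√(a_t³/μ) = 17277 s.
Target angular speed ω₂ = √(μ/r₂³) = 8.4032×10^-5 rad/s.
Angle swept by the target during transfer: ω₂·t = 1.4518 rad = 83.18°.
Arrival is 180° from departure on the ellipse, so φ = 180° − 83.18° = 96.8°.

φ = 96.8°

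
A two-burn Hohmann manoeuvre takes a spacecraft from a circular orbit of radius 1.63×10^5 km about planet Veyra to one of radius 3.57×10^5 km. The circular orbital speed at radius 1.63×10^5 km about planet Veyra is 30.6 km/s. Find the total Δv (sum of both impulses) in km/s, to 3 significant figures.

From the circular-orbit relation v² = μ/r at r = 1.63×10^5 km: μ = v²r = (30.6)² × 1.63×10^5 = 1.52627×10^8 km³/s².
Transfer-ellipse semi-major axis a_t = (r₁ + r₂)/2 = (1.630×10^5 + 3.570×10^5)/2 = 2.600×10^5 km.
Circular speed at r₁: v₁ = √(μ/r₁) = √(1.52627×10^8/1.630×10^5) = 30.600 km/s.
Transfer-orbit speed at r₁ (vis-viva equation): v_p = √[μ(2/r₁ − 1/a_t)] = 35.857 km/s.
First burn Δv₁ = |v_p − v₁| = 5.257 km/s.
Circular speed at r₂: v₂ = √(μ/r₂) = 20.6767 km/s.
Transfer-orbit speed at r₂: v_a = √[μ(2/r₂ − 1/a_t)] = 16.3715 km/s.
Second burn Δv₂ = |v₂ − v_a| = 4.305 km/s.
Δv = Δv₁ + Δv₂ = 5.257 + 4.305 = 9.562 km/s.

Δv = 9.56 km/s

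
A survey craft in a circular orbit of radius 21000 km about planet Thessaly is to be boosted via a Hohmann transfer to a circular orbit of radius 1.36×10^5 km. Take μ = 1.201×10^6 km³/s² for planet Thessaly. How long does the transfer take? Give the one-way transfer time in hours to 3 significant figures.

t = 17.5 hours

Transfer-ellipse semi-major axis a_t = (r₁ + r₂)/2 = (21000 + 1.360×10^5)/2 = 78500 km.
Transfer time t = π√(a_t³/μ) = π√((78500)³ / 1.201×10^6) = 63050 s.
Converting: 63050 s ÷ 3600 s/hour = 17.5 hours.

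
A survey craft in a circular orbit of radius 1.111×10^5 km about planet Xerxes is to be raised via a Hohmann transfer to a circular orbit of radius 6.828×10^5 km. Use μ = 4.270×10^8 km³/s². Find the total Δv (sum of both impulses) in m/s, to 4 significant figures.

Δv = 31090 m/s

Semi-major axis of the transfer orbit: a_t = (1.111×10^5 + 6.828×10^5)/2 = 3.9695×10^5 km.
Circular speed at r₁: v₁ = √(μ/r₁) = √(4.270×10^8/1.111×10^5) = 62.00 km/s.
On the transfer ellipse at r₁, vis-viva equation gives v_p = √[μ(2/r₁ − 1/a_t)] = 81.31 km/s.
First burn Δv₁ = |v_p − v₁| = 19.31 km/s.
At r₂, v₂ = √(μ/r₂) = 25.01 km/s.
Transfer-orbit speed at r₂: v_a = √[μ(2/r₂ − 1/a_t)] = 13.23 km/s.
Second burn Δv₂ = |v₂ − v_a| = 11.78 km/s.
Total Δv = Δv₁ + Δv₂ = 31.09 km/s.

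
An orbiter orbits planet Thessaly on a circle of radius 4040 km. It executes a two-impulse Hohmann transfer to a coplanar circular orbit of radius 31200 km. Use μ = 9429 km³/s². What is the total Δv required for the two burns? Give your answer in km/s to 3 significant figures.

The Hohmann ellipse has a_t = (r₁ + r₂)/2 = 17620 km.
Circular speed at r₁: v₁ = √(μ/r₁) = √(9429/4040) = 1.5277 km/s.
Transfer-orbit speed at r₁ (vis-viva equation): v_p = √[μ(2/r₁ − 1/a_t)] = 2.0329 km/s.
First burn Δv₁ = |v_p − v₁| = 0.5052 km/s.
Circular speed at r₂: v₂ = √(μ/r₂) = 0.5497 km/s.
Transfer-orbit speed at r₂: v_a = √[μ(2/r₂ − 1/a_t)] = 0.2632 km/s.
Second burn Δv₂ = |v₂ − v_a| = 0.2865 km/s.
Total Δv = Δv₁ + Δv₂ = 0.7917 km/s.

Δv = 0.792 km/s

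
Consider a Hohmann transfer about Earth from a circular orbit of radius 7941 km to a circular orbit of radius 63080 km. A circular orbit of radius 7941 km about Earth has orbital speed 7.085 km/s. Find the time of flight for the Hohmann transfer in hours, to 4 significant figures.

t = 9.249 hours

From the circular-orbit relation v² = μ/r at r = 7941 km: μ = v²r = (7.085)² × 7941 = 3.98616×10^5 km³/s².
The Hohmann ellipse has a_t = (r₁ + r₂)/2 = 35510.5 km.
Transfer time t = π√(a_t³/μ) = π√((35510.5)³ / 3.98616×10^5) = 33297 s.
Converting: 33297 s ÷ 3600 s/hour = 9.249 hours.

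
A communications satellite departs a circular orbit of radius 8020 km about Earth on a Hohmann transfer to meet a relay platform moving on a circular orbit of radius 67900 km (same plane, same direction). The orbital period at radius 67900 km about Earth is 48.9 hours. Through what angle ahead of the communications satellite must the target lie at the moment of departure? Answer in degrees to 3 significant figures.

From Kepler's third law T² = 4π²r³/μ at r = 67900 km, T = 48.9 hours = 48.9 × 3600 s = 1.7604×10^5 s: μ = 4π²r³/T² = 3.98792×10^5 km³/s².
The Hohmann ellipse has a_t = (r₁ + r₂)/2 = 37960 km.
The half-period of the transfer ellipse is t = π√(a_t³/μ) = 36793 s.
Target angular speed ω₂ = √(μ/r₂³) = 3.5692×10^-5 rad/s.
Angle swept by the target during transfer: ω₂·t = 1.3132 rad = 75.24°.
Arrival is 180° from departure on the ellipse, so φ = 180° − 75.24° = 105°.

φ = 105°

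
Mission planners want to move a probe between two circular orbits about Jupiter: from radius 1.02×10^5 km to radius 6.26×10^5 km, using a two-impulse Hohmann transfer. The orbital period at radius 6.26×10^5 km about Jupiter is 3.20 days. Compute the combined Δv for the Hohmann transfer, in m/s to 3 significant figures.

Δv = 17700 m/s

From Kepler's third law T² = 4π²r³/μ at r = 6.26×10^5 km, T = 3.20 days = 3.20 × 86400 s = 2.7648×10^5 s: μ = 4π²r³/T² = 1.26694×10^8 km³/s².
The Hohmann ellipse has a_t = (r₁ + r₂)/2 = 3.640×10^5 km.
Circular speed at r₁: v₁ = √(μ/r₁) = √(1.26694×10^8/1.020×10^5) = 35.243 km/s.
Transfer-orbit speed at r₁ (vis-viva equation): v_p = √[μ(2/r₁ − 1/a_t)] = 46.218 km/s.
First burn Δv₁ = |v_p − v₁| = 10.975 km/s.
Circular speed at r₂: v₂ = √(μ/r₂) = 14.2263 km/s.
Transfer-orbit speed at r₂: v_a = √[μ(2/r₂ − 1/a_t)] = 7.53078 km/s.
Second burn Δv₂ = |v₂ − v_a| = 6.6955 km/s.
Δv = Δv₁ + Δv₂ = 10.975 + 6.6955 = 17.67 km/s.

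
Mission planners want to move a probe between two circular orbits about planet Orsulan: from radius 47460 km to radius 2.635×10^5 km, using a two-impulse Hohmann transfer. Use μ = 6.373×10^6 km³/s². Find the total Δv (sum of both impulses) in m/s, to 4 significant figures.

Δv = 5698 m/s

Semi-major axis of the transfer orbit: a_t = (47460 + 2.635×10^5)/2 = 1.5548×10^5 km.
Circular speed at r₁: v₁ = √(μ/r₁) = √(6.373×10^6/47460) = 11.58799 km/s.
Transfer-orbit speed at r₁ (vis-viva equation): v_p = √[μ(2/r₁ − 1/a_t)] = 15.08555 km/s.
First burn Δv₁ = |v_p − v₁| = 3.4976 km/s.
Circular speed at r₂: v₂ = √(μ/r₂) = 4.9179 km/s.
Transfer-orbit speed at r₂: v_a = √[μ(2/r₂ − 1/a_t)] = 2.7171 km/s.
Second burn Δv₂ = |v₂ − v_a| = 2.2008 km/s.
Δv = Δv₁ + Δv₂ = 3.4976 + 2.2008 = 5.698 km/s.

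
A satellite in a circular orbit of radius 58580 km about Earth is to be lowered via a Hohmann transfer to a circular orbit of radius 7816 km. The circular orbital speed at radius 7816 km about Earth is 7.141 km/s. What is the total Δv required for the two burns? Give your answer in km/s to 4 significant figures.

From the circular-orbit relation v² = μ/r at r = 7816 km: μ = v²r = (7.141)² × 7816 = 3.98568×10^5 km³/s².
The Hohmann ellipse has a_t = (r₁ + r₂)/2 = 33198 km.
At r₁ the circular-orbit speed is v₁ = √(μ/r₁) = 2.6084 km/s.
Transfer-orbit speed at r₁ (vis-viva equation): v_a = √[μ(2/r₁ − 1/a_t)] = 1.2656 km/s.
First burn Δv₁ = |v_a − v₁| = 1.343 km/s.
Circular speed at r₂: v₂ = √(μ/r₂) = 7.141 km/s.
Transfer-orbit speed at r₂: v_p = √[μ(2/r₂ − 1/a_t)] = 9.486 km/s.
Second burn Δv₂ = |v₂ − v_p| = 2.345 km/s.
Total Δv = Δv₁ + Δv₂ = 3.688 km/s.

Δv = 3.688 km/s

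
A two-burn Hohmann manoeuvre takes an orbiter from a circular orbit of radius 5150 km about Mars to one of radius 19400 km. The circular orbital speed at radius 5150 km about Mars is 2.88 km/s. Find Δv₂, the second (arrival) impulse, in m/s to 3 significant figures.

Δv₂ = 523 m/s

From the circular-orbit relation v² = μ/r at r = 5150 km: μ = v²r = (2.88)² × 5150 = 42716.2 km³/s².
Transfer-ellipse semi-major axis a_t = (r₁ + r₂)/2 = (5150 + 19400)/2 = 12275 km.
On the circular orbit at r = 19400 km, v_c = √(μ/r) = 1.48387 km/s.
Vis-viva on the transfer ellipse at r = 19400 km gives v_t = √[μ(2/r − 1/a_t)] = 0.961143 km/s.
Δv₂ = |v_t − v_c| = |0.961143 − 1.48387| = 0.5227 km/s.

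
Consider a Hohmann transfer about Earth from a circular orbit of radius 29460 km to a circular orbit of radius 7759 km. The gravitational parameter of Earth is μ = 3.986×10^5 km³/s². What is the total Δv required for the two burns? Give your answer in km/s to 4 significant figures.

Δv = 3.154 km/s

Semi-major axis of the transfer orbit: a_t = (29460 + 7759)/2 = 18609.5 km.
Circular speed at r₁: v₁ = √(μ/r₁) = √(3.986×10^5/29460) = 3.678 km/s.
Transfer-orbit speed at r₁ (vis-viva): v_a = √[μ(2/r₁ − 1/a_t)] = 2.375 km/s.
First burn Δv₁ = |v_a − v₁| = 1.303 km/s.
At r₂, v₂ = √(μ/r₂) = 7.167 km/s.
Transfer-orbit speed at r₂: v_p = √[μ(2/r₂ − 1/a_t)] = 9.018 km/s.
Second burn Δv₂ = |v₂ − v_p| = 1.851 km/s.
Total Δv = Δv₁ + Δv₂ = 3.154 km/s.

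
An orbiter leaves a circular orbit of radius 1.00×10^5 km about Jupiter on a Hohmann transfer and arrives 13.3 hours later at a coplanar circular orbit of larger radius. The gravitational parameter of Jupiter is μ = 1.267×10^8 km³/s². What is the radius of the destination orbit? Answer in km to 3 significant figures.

r₂ = 5.17×10^5 km

Transfer time t = 13.3 hours = 47880 s, and t = π√(a_t³/μ).
So a_t = (μ t²/π²)^(1/3) = (1.267×10^8 × (47880)² / π²)^(1/3) = 3.0874×10^5 km.
Since a_t = (r₁ + r₂)/2, r₂ = 2a_t − r₁ = 2×3.0874×10^5 − 1.000×10^5 = 5.1748×10^5 km.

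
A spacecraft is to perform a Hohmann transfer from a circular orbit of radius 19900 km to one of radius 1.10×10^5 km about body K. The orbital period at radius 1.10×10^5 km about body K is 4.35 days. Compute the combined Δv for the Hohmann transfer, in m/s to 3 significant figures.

Δv = 2120 m/s

From Kepler's third law T² = 4π²r³/μ at r = 1.10×10^5 km, T = 4.35 days = 4.35 × 86400 s = 3.7584×10^5 s: μ = 4π²r³/T² = 3.71990×10^5 km³/s².
Transfer-ellipse semi-major axis a_t = (r₁ + r₂)/2 = (19900 + 1.100×10^5)/2 = 64950 km.
Circular speed at r₁: v₁ = √(μ/r₁) = √(3.71990×10^5/19900) = 4.324 km/s.
Transfer-orbit speed at r₁ (vis-viva): v_p = √[μ(2/r₁ − 1/a_t)] = 5.627 km/s.
First burn Δv₁ = |v_p − v₁| = 1.303 km/s.
Circular speed at r₂: v₂ = √(μ/r₂) = 1.839 km/s.
Transfer-orbit speed at r₂: v_a = √[μ(2/r₂ − 1/a_t)] = 1.018 km/s.
Second burn Δv₂ = |v₂ − v_a| = 0.8210 km/s.
Δv = Δv₁ + Δv₂ = 1.303 + 0.8210 = 2.124 km/s.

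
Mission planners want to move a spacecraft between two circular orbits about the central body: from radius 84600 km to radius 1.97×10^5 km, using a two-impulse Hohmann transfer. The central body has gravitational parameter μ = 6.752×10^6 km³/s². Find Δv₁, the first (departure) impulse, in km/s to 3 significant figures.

Δv₁ = 1.63 km/s

Semi-major axis of the transfer orbit: a_t = (84600 + 1.970×10^5)/2 = 1.408×10^5 km.
On the circular orbit at r = 84600 km, v_c = √(μ/r) = 8.93369 km/s.
Transfer-orbit speed at the same r (vis-viva, a = a_t): v_t = √[μ(2/r − 1/a_t)] = 10.5673 km/s.
Δv₁ = |v_t − v_c| = |10.5673 − 8.93369| = 1.634 km/s.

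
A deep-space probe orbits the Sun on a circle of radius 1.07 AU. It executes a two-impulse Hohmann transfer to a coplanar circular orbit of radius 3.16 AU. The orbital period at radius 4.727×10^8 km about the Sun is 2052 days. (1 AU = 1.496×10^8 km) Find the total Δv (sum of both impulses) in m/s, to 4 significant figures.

From Kepler's third law T² = 4π²r³/μ at r = 4.727×10^8 km, T = 2052 days = 2052 × 86400 s = 1.772928×10^8 s: μ = 4π²r³/T² = 1.32658×10^11 km³/s².
In km: r₁ = 1.07 × 1.496×10^8 = 1.60072×10^8 km; r₂ = 3.16 × 1.496×10^8 = 4.72736×10^8 km.
The Hohmann ellipse has a_t = (r₁ + r₂)/2 = 3.16404×10^8 km.
Circular speed at r₁: v₁ = √(μ/r₁) = √(1.32658×10^11/1.60072×10^8) = 28.79 km/s.
On the transfer ellipse at r₁, v² = μ(2/r − 1/a) gives v_p = √[μ(2/r₁ − 1/a_t)] = 35.19 km/s.
First burn Δv₁ = |v_p − v₁| = 6.400 km/s.
At r₂, v₂ = √(μ/r₂) = 16.752 km/s.
Transfer-orbit speed at r₂: v_a = √[μ(2/r₂ − 1/a_t)] = 11.915 km/s.
Second burn Δv₂ = |v₂ − v_a| = 4.837 km/s.
Total Δv = Δv₁ + Δv₂ = 11.24 km/s.

Δv = 11240 m/s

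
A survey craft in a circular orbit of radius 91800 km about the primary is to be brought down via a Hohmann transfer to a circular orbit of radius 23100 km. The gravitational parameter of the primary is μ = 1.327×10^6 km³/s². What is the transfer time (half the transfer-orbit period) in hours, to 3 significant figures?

t = 10.4 hours

Transfer-ellipse semi-major axis a_t = (r₁ + r₂)/2 = (91800 + 23100)/2 = 57450 km.
Transfer time t = π√(a_t³/μ) = π√((57450)³ / 1.327×10^6) = 37550 s.
Converting: 37550 s ÷ 3600 s/hour = 10.4 hours.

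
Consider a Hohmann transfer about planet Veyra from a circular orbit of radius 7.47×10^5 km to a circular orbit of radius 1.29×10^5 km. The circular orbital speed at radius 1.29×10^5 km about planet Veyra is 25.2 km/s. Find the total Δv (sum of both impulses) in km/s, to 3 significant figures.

Δv = 12.5 km/s

From the circular-orbit relation v² = μ/r at r = 1.29×10^5 km: μ = v²r = (25.2)² × 1.29×10^5 = 8.19202×10^7 km³/s².
Semi-major axis of the transfer orbit: a_t = (7.470×10^5 + 1.290×10^5)/2 = 4.380×10^5 km.
At r₁ the circular-orbit speed is v₁ = √(μ/r₁) = 10.472 km/s.
Transfer-orbit speed at r₁ (vis-viva): v_a = √[μ(2/r₁ − 1/a_t)] = 5.6832 km/s.
First burn Δv₁ = |v_a − v₁| = 4.789 km/s.
Circular speed at r₂: v₂ = √(μ/r₂) = 25.20 km/s.
Transfer-orbit speed at r₂: v_p = √[μ(2/r₂ − 1/a_t)] = 32.91 km/s.
Second burn Δv₂ = |v₂ − v_p| = 7.710 km/s.
Total Δv = Δv₁ + Δv₂ = 12.50 km/s.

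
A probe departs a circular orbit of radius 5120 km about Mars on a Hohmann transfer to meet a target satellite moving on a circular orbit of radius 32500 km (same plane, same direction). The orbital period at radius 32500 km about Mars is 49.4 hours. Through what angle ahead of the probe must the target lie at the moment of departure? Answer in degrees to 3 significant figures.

φ = 101°

From Kepler's third law T² = 4π²r³/μ at r = 32500 km, T = 49.4 hours = 49.4 × 3600 s = 1.7784×10^5 s: μ = 4π²r³/T² = 42850.0 km³/s².
Transfer-ellipse semi-major axis a_t = (r₁ + r₂)/2 = (5120 + 32500)/2 = 18810 km.
The half-period of the transfer ellipse is t = π√(a_t³/μ) = 39152 s.
The target's mean motion on its circular orbit is ω₂ = √(μ/r₂³) = 3.5331×10^-5 rad/s.
Angle swept by the target during transfer: ω₂·t = 1.3833 rad = 79.26°.
The probe traverses 180° on the transfer ellipse, so the target must lead by 180° − 79.26° = 101°.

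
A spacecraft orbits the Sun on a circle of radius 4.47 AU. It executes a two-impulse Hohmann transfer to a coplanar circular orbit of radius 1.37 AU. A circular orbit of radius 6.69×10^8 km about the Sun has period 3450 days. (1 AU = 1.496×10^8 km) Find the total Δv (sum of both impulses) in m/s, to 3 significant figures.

From Kepler's third law T² = 4π²r³/μ at r = 6.69×10^8 km, T = 3450 days = 3450 × 86400 s = 2.9808×10^8 s: μ = 4π²r³/T² = 1.33037×10^11 km³/s².
In km: r₁ = 4.47 × 1.496×10^8 = 6.68712×10^8 km; r₂ = 1.37 × 1.496×10^8 = 2.04952×10^8 km.
The Hohmann ellipse has a_t = (r₁ + r₂)/2 = 4.36832×10^8 km.
Circular speed at r₁: v₁ = √(μ/r₁) = √(1.33037×10^11/6.68712×10^8) = 14.10479 km/s.
Transfer-orbit speed at r₁ (vis-viva): v_a = √[μ(2/r₁ − 1/a_t)] = 9.661299 km/s.
First burn Δv₁ = |v_a − v₁| = 4.443 km/s.
Circular speed at r₂: v₂ = √(μ/r₂) = 25.478 km/s.
Transfer-orbit speed at r₂: v_p = √[μ(2/r₂ − 1/a_t)] = 31.523 km/s.
Second burn Δv₂ = |v₂ − v_p| = 6.045 km/s.
Δv = Δv₁ + Δv₂ = 4.443 + 6.045 = 10.49 km/s.

Δv = 10500 m/s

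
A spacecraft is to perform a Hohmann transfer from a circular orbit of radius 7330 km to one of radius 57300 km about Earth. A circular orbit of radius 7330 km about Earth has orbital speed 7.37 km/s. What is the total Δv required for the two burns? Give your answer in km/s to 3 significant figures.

Δv = 3.82 km/s

From the circular-orbit relation v² = μ/r at r = 7330 km: μ = v²r = (7.37)² × 7330 = 3.98143×10^5 km³/s².
Semi-major axis of the transfer orbit: a_t = (7330 + 57300)/2 = 32315 km.
Circular speed at r₁: v₁ = √(μ/r₁) = √(3.98143×10^5/7330) = 7.37000 km/s.
On the transfer ellipse at r₁, vis-viva gives v_p = √[μ(2/r₁ − 1/a_t)] = 9.81392 km/s.
First burn Δv₁ = |v_p − v₁| = 2.44392 km/s.
Circular speed at r₂: v₂ = √(μ/r₂) = 2.63598 km/s.
Transfer-orbit speed at r₂: v_a = √[μ(2/r₂ − 1/a_t)] = 1.25543 km/s.
Second burn Δv₂ = |v₂ − v_a| = 1.38055 km/s.
Total Δv = Δv₁ + Δv₂ = 3.824 km/s.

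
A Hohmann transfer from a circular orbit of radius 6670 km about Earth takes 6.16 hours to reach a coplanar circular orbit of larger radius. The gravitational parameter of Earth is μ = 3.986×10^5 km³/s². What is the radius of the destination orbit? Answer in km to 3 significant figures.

r₂ = 47500 km

Transfer time t = 6.16 hours = 22176 s, and t = π√(a_t³/μ).
So a_t = (μ t²/π²)^(1/3) = (3.986×10^5 × (22176)² / π²)^(1/3) = 27081 km.
Since a_t = (r₁ + r₂)/2, r₂ = 2a_t − r₁ = 2×27081 − 6670 = 47492 km.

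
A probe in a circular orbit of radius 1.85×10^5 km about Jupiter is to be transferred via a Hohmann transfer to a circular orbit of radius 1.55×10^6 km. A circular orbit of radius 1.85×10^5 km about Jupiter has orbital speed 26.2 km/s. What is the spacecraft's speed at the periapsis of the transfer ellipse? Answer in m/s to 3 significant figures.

v = 35000 m/s

From the circular-orbit relation v² = μ/r at r = 1.85×10^5 km: μ = v²r = (26.2)² × 1.85×10^5 = 1.26991×10^8 km³/s².
Semi-major axis of the transfer orbit: a_t = (1.850×10^5 + 1.550×10^6)/2 = 8.675×10^5 km.
At periapsis, r = 1.850×10^5 km.
Applying v² = μ(2/r − 1/a_t): v = 35.02 km/s.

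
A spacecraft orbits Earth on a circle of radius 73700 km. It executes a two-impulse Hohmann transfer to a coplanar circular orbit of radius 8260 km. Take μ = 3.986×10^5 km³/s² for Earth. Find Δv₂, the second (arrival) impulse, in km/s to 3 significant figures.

Δv₂ = 2.37 km/s

Semi-major axis of the transfer orbit: a_t = (73700 + 8260)/2 = 40980 km.
Circular speed at r = 8260 km: v_c = √(μ/r) = 6.947 km/s.
Transfer-orbit speed at the same r (vis-viva, a = a_t): v_t = √[μ(2/r − 1/a_t)] = 9.316 km/s.
Δv₂ = |v_t − v_c| = |9.316 − 6.947| = 2.369 km/s.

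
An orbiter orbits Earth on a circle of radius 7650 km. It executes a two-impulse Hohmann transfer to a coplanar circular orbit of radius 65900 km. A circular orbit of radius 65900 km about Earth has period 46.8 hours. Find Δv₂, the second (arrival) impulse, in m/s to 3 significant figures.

Δv₂ = 1340 m/s

From Kepler's third law T² = 4π²r³/μ at r = 65900 km, T = 46.8 hours = 46.8 × 3600 s = 1.6848×10^5 s: μ = 4π²r³/T² = 3.98033×10^5 km³/s².
Semi-major axis of the transfer orbit: a_t = (7650 + 65900)/2 = 36775 km.
On the circular orbit at r = 65900 km, v_c = √(μ/r) = 2.458 km/s.
Transfer-orbit speed at the same r (vis-viva, a = a_t): v_t = √[μ(2/r − 1/a_t)] = 1.121 km/s.
Δv₂ = |v_t − v_c| = |1.121 − 2.458| = 1.337 km/s.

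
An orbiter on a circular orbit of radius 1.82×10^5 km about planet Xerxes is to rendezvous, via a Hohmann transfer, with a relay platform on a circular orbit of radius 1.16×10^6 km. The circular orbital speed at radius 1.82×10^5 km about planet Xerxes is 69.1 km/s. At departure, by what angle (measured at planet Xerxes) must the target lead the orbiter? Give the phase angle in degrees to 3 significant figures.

φ = 101°

From the circular-orbit relation v² = μ/r at r = 1.82×10^5 km: μ = v²r = (69.1)² × 1.82×10^5 = 8.69015×10^8 km³/s².
The Hohmann ellipse has a_t = (r₁ + r₂)/2 = 6.710×10^5 km.
Transfer time t = π√(a_t³/μ) = 58576 s.
Target angular speed ω₂ = √(μ/r₂³) = 2.3595×10^-5 rad/s.
Angle swept by the target during transfer: ω₂·t = 1.3821 rad = 79.19°.
The orbiter traverses 180° on the transfer ellipse, so the target must lead by 180° − 79.19° = 101°.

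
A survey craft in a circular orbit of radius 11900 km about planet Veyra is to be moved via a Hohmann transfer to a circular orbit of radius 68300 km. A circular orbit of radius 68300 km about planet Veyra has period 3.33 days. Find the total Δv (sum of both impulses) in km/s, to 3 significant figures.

Δv = 1.77 km/s

From Kepler's third law T² = 4π²r³/μ at r = 68300 km, T = 3.33 days = 3.33 × 86400 s = 2.87712×10^5 s: μ = 4π²r³/T² = 1.51952×10^5 km³/s².
Transfer-ellipse semi-major axis a_t = (r₁ + r₂)/2 = (11900 + 68300)/2 = 40100 km.
Circular speed at r₁: v₁ = √(μ/r₁) = √(1.51952×10^5/11900) = 3.5734 km/s.
On the transfer ellipse at r₁, vis-viva equation gives v_p = √[μ(2/r₁ − 1/a_t)] = 4.6636 km/s.
First burn Δv₁ = |v_p − v₁| = 1.090 km/s.
At r₂, v₂ = √(μ/r₂) = 1.49157 km/s.
Transfer-orbit speed at r₂: v_a = √[μ(2/r₂ − 1/a_t)] = 0.812538 km/s.
Second burn Δv₂ = |v₂ − v_a| = 0.6790 km/s.
Total Δv = Δv₁ + Δv₂ = 1.769 km/s.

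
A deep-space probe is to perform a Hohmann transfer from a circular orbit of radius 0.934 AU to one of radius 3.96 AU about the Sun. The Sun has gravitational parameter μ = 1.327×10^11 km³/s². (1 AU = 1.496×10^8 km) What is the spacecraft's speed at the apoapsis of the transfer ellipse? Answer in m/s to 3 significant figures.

In km: r₁ = 0.934 × 1.496×10^8 = 1.397264×10^8 km; r₂ = 3.96 × 1.496×10^8 = 5.92416×10^8 km.
The Hohmann ellipse has a_t = (r₁ + r₂)/2 = 3.660712×10^8 km.
The apoapsis of the transfer ellipse is at r = 5.92416×10^8 km.
Vis-viva: v = √[μ(2/r − 1/a_t)] = √[1.327×10^11 × (2/5.92416×10^8 − 1/3.660712×10^8)] = 9.247 km/s.

v = 9250 m/s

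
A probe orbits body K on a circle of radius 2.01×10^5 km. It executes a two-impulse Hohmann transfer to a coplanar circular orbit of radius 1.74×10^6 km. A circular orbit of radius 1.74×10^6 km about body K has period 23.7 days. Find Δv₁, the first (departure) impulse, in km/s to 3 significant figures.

Δv₁ = 5.33 km/s

From Kepler's third law T² = 4π²r³/μ at r = 1.74×10^6 km, T = 23.7 days = 23.7 × 86400 s = 2.04768×10^6 s: μ = 4π²r³/T² = 4.96002×10^7 km³/s².
Semi-major axis of the transfer orbit: a_t = (2.010×10^5 + 1.740×10^6)/2 = 9.705×10^5 km.
Circular speed at r = 2.010×10^5 km: v_c = √(μ/r) = 15.709 km/s.
Transfer-orbit speed at the same r (vis-viva, a = a_t): v_t = √[μ(2/r − 1/a_t)] = 21.034 km/s.
Δv₁ = |v_t − v_c| = |21.034 − 15.709| = 5.325 km/s.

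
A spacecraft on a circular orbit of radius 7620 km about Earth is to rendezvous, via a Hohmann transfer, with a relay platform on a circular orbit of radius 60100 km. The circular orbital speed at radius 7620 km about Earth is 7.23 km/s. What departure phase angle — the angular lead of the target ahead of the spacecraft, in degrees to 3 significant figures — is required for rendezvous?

From the circular-orbit relation v² = μ/r at r = 7620 km: μ = v²r = (7.23)² × 7620 = 3.98319×10^5 km³/s².
Semi-major axis of the transfer orbit: a_t = (7620 + 60100)/2 = 33860 km.
Transfer time t = π√(a_t³/μ) = 31010 s.
Target angular speed ω₂ = √(μ/r₂³) = 4.284×10^-5 rad/s.
Angle swept by the target during transfer: ω₂·t = 1.3285 rad = 76.12°.
The spacecraft traverses 180° on the transfer ellipse, so the target must lead by 180° − 76.12° = 104°.

φ = 104°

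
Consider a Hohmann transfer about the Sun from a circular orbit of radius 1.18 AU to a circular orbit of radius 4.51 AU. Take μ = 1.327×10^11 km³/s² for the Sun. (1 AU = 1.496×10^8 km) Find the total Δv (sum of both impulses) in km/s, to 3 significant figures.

Δv = 12.1 km/s

In km: r₁ = 1.18 × 1.496×10^8 = 1.76528×10^8 km; r₂ = 4.51 × 1.496×10^8 = 6.74696×10^8 km.
Transfer-ellipse semi-major axis a_t = (r₁ + r₂)/2 = (1.76528×10^8 + 6.74696×10^8)/2 = 4.25612×10^8 km.
At r₁ the circular-orbit speed is v₁ = √(μ/r₁) = 27.4176 km/s.
Transfer-orbit speed at r₁ (v² = μ(2/r − 1/a)): v_p = √[μ(2/r₁ − 1/a_t)] = 34.5204 km/s.
First burn Δv₁ = |v_p − v₁| = 7.1028 km/s.
Circular speed at r₂: v₂ = √(μ/r₂) = 14.0243 km/s.
Transfer-orbit speed at r₂: v_a = √[μ(2/r₂ − 1/a_t)] = 9.03194 km/s.
Second burn Δv₂ = |v₂ − v_a| = 4.9924 km/s.
Δv = Δv₁ + Δv₂ = 7.1028 + 4.9924 = 12.10 km/s.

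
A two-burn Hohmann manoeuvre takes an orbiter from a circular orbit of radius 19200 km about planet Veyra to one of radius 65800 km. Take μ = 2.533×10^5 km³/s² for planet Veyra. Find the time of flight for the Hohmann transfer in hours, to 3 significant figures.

t = 15.2 hours

The Hohmann ellipse has a_t = (r₁ + r₂)/2 = 42500 km.
By Kepler's third law the transfer-orbit period is T = 2π√(a_t³/μ), so t = T/2 = 54690 s.
Converting: 54690 s ÷ 3600 s/hour = 15.2 hours.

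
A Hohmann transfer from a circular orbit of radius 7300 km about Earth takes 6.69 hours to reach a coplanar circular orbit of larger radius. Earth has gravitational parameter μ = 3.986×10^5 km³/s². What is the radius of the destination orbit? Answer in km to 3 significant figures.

Transfer time t = 6.69 hours = 24084 s, and t = π√(a_t³/μ).
So a_t = (μ t²/π²)^(1/3) = (3.986×10^5 × (24084)² / π²)^(1/3) = 28613 km.
Since a_t = (r₁ + r₂)/2, r₂ = 2a_t − r₁ = 2×28613 − 7300 = 49926 km.

r₂ = 49900 km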